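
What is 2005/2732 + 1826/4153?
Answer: 13315397/11345996 ≈ 1.1736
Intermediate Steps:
2005/2732 + 1826/4153 = 13315397/11345996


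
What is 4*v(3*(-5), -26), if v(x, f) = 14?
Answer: 56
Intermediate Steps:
4*v(3*(-5), -26) = 4*14 = 56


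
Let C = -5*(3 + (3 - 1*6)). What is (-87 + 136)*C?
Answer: 0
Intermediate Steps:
C = 0 (C = -5*(3 + (3 - 6)) = -5*(3 - 3) = -5*0 = 0)
(-87 + 136)*C = (-87 + 136)*0 = 49*0 = 0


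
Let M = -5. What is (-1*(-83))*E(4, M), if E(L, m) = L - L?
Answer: 0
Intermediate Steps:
E(L, m) = 0
(-1*(-83))*E(4, M) = -1*(-83)*0 = 83*0 = 0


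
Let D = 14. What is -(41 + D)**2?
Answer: -3025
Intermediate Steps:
-(41 + D)**2 = -(41 + 14)**2 = -1*55**2 = -1*3025 = -3025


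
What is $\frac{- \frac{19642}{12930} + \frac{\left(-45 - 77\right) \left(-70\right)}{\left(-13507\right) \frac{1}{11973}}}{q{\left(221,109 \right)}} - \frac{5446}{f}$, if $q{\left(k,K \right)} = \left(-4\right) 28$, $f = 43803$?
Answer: $\frac{105890815084097}{1569230210160} \approx 67.479$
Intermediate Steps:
$q{\left(k,K \right)} = -112$
$\frac{- \frac{19642}{12930} + \frac{\left(-45 - 77\right) \left(-70\right)}{\left(-13507\right) \frac{1}{11973}}}{q{\left(221,109 \right)}} - \frac{5446}{f} = \frac{- \frac{19642}{12930} + \frac{\left(-45 - 77\right) \left(-70\right)}{\left(-13507\right) \frac{1}{11973}}}{-112} - \frac{5446}{43803} = \left(\left(-19642\right) \frac{1}{12930} + \frac{\left(-122\right) \left(-70\right)}{\left(-13507\right) \frac{1}{11973}}\right) \left(- \frac{1}{112}\right) - \frac{5446}{43803} = \left(- \frac{9821}{6465} + \frac{8540}{- \frac{1039}{921}}\right) \left(- \frac{1}{112}\right) - \frac{5446}{43803} = \left(- \frac{9821}{6465} + 8540 \left(- \frac{921}{1039}\right)\right) \left(- \frac{1}{112}\right) - \frac{5446}{43803} = \left(- \frac{9821}{6465} - \frac{7865340}{1039}\right) \left(- \frac{1}{112}\right) - \frac{5446}{43803} = \left(- \frac{50859627119}{6717135}\right) \left(- \frac{1}{112}\right) - \frac{5446}{43803} = \frac{7265661017}{107474160} - \frac{5446}{43803} = \frac{105890815084097}{1569230210160}$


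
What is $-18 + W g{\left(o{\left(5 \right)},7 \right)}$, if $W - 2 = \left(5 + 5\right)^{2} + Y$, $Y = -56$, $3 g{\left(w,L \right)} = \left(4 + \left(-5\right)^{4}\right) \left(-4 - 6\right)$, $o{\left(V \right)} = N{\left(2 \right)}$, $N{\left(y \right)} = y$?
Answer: $- \frac{289394}{3} \approx -96465.0$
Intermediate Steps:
$o{\left(V \right)} = 2$
$g{\left(w,L \right)} = - \frac{6290}{3}$ ($g{\left(w,L \right)} = \frac{\left(4 + \left(-5\right)^{4}\right) \left(-4 - 6\right)}{3} = \frac{\left(4 + 625\right) \left(-10\right)}{3} = \frac{629 \left(-10\right)}{3} = \frac{1}{3} \left(-6290\right) = - \frac{6290}{3}$)
$W = 46$ ($W = 2 - \left(56 - \left(5 + 5\right)^{2}\right) = 2 - \left(56 - 10^{2}\right) = 2 + \left(100 - 56\right) = 2 + 44 = 46$)
$-18 + W g{\left(o{\left(5 \right)},7 \right)} = -18 + 46 \left(- \frac{6290}{3}\right) = -18 - \frac{289340}{3} = - \frac{289394}{3}$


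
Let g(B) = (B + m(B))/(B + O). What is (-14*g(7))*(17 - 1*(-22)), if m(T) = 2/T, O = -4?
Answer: -1326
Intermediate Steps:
g(B) = (B + 2/B)/(-4 + B) (g(B) = (B + 2/B)/(B - 4) = (B + 2/B)/(-4 + B))
(-14*g(7))*(17 - 1*(-22)) = (-14*(2 + 7**2)/(7*(-4 + 7)))*(17 - 1*(-22)) = (-2*(2 + 49)/3)*(17 + 22) = -2*51/3*39 = -14*17/7*39 = -34*39 = -1326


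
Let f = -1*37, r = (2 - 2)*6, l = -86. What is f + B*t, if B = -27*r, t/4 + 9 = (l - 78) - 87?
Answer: -37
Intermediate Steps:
r = 0 (r = 0*6 = 0)
f = -37
t = -1040 (t = -36 + 4*((-86 - 78) - 87) = -36 + 4*(-164 - 87) = -36 + 4*(-251) = -36 - 1004 = -1040)
B = 0 (B = -27*0 = 0)
f + B*t = -37 + 0*(-1040) = -37 + 0 = -37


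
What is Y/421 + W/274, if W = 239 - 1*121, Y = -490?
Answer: -42291/57677 ≈ -0.73324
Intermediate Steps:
W = 118 (W = 239 - 121 = 118)
Y/421 + W/274 = -490/421 + 118/274 = -490*1/421 + 118*(1/274) = -490/421 + 59/137 = -42291/57677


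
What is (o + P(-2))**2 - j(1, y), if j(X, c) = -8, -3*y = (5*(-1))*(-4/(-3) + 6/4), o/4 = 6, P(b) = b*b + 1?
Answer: 849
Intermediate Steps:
P(b) = 1 + b**2 (P(b) = b**2 + 1 = 1 + b**2)
o = 24 (o = 4*6 = 24)
y = 85/18 (y = -5*(-1)*(-4/(-3) + 6/4)/3 = -(-5)*(-4*(-1/3) + 6*(1/4))/3 = -(-5)*(4/3 + 3/2)/3 = -(-5)*17/(3*6) = -1/3*(-85/6) = 85/18 ≈ 4.7222)
(o + P(-2))**2 - j(1, y) = (24 + (1 + (-2)**2))**2 - 1*(-8) = (24 + (1 + 4))**2 + 8 = (24 + 5)**2 + 8 = 29**2 + 8 = 841 + 8 = 849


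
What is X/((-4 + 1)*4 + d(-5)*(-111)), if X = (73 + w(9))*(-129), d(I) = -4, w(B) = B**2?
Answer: -3311/72 ≈ -45.986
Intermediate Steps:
X = -19866 (X = (73 + 9**2)*(-129) = (73 + 81)*(-129) = 154*(-129) = -19866)
X/((-4 + 1)*4 + d(-5)*(-111)) = -19866/((-4 + 1)*4 - 4*(-111)) = -19866/(-3*4 + 444) = -19866/(-12 + 444) = -19866/432 = -19866*1/432 = -3311/72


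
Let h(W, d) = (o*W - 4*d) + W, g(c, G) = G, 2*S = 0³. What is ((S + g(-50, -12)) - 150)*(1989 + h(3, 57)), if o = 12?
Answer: -291600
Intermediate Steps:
S = 0 (S = (½)*0³ = (½)*0 = 0)
h(W, d) = -4*d + 13*W (h(W, d) = (12*W - 4*d) + W = (-4*d + 12*W) + W = -4*d + 13*W)
((S + g(-50, -12)) - 150)*(1989 + h(3, 57)) = ((0 - 12) - 150)*(1989 + (-4*57 + 13*3)) = (-12 - 150)*(1989 + (-228 + 39)) = -162*(1989 - 189) = -162*1800 = -291600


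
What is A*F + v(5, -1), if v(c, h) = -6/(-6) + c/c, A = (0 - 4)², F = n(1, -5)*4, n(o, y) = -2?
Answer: -126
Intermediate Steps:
F = -8 (F = -2*4 = -8)
A = 16 (A = (-4)² = 16)
v(c, h) = 2 (v(c, h) = -6*(-⅙) + 1 = 1 + 1 = 2)
A*F + v(5, -1) = 16*(-8) + 2 = -128 + 2 = -126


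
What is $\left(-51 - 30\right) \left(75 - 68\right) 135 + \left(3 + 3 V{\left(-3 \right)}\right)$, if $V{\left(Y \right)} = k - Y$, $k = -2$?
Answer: $-76539$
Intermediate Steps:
$V{\left(Y \right)} = -2 - Y$
$\left(-51 - 30\right) \left(75 - 68\right) 135 + \left(3 + 3 V{\left(-3 \right)}\right) = \left(-51 - 30\right) \left(75 - 68\right) 135 + \left(3 + 3 \left(-2 - -3\right)\right) = \left(-81\right) 7 \cdot 135 + \left(3 + 3 \left(-2 + 3\right)\right) = \left(-567\right) 135 + \left(3 + 3 \cdot 1\right) = -76545 + \left(3 + 3\right) = -76545 + 6 = -76539$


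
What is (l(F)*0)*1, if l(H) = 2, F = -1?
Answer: 0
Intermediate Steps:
(l(F)*0)*1 = (2*0)*1 = 0*1 = 0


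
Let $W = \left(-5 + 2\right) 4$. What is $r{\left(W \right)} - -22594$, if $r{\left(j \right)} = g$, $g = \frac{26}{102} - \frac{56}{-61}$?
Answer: $\frac{70293583}{3111} \approx 22595.0$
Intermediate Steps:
$W = -12$ ($W = \left(-3\right) 4 = -12$)
$g = \frac{3649}{3111}$ ($g = 26 \cdot \frac{1}{102} - - \frac{56}{61} = \frac{13}{51} + \frac{56}{61} = \frac{3649}{3111} \approx 1.1729$)
$r{\left(j \right)} = \frac{3649}{3111}$
$r{\left(W \right)} - -22594 = \frac{3649}{3111} - -22594 = \frac{3649}{3111} + 22594 = \frac{70293583}{3111}$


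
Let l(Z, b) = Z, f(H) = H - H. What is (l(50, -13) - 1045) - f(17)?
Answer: -995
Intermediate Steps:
f(H) = 0
(l(50, -13) - 1045) - f(17) = (50 - 1045) - 1*0 = -995 + 0 = -995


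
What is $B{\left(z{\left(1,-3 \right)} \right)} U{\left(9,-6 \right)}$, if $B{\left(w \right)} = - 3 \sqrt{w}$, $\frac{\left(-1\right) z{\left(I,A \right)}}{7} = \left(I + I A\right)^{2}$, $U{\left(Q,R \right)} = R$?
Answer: $36 i \sqrt{7} \approx 95.247 i$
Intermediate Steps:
$z{\left(I,A \right)} = - 7 \left(I + A I\right)^{2}$ ($z{\left(I,A \right)} = - 7 \left(I + I A\right)^{2} = - 7 \left(I + A I\right)^{2}$)
$B{\left(z{\left(1,-3 \right)} \right)} U{\left(9,-6 \right)} = - 3 \sqrt{- 7 \cdot 1^{2} \left(1 - 3\right)^{2}} \left(-6\right) = - 3 \sqrt{\left(-7\right) 1 \left(-2\right)^{2}} \left(-6\right) = - 3 \sqrt{\left(-7\right) 1 \cdot 4} \left(-6\right) = - 3 \sqrt{-28} \left(-6\right) = - 3 \cdot 2 i \sqrt{7} \left(-6\right) = - 6 i \sqrt{7} \left(-6\right) = 36 i \sqrt{7}$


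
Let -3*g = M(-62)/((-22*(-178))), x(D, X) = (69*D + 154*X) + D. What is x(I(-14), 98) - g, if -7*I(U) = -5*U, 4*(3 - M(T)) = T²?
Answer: 84538129/5874 ≈ 14392.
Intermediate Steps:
M(T) = 3 - T²/4
I(U) = 5*U/7 (I(U) = -(-5)*U/7 = 5*U/7)
x(D, X) = 70*D + 154*X
g = 479/5874 (g = -(3 - ¼*(-62)²)/(3*((-22*(-178)))) = -(3 - ¼*3844)/(3*3916) = -(3 - 961)/(3*3916) = -(-958)/(3*3916) = -⅓*(-479/1958) = 479/5874 ≈ 0.081546)
x(I(-14), 98) - g = (70*((5/7)*(-14)) + 154*98) - 1*479/5874 = (70*(-10) + 15092) - 479/5874 = (-700 + 15092) - 479/5874 = 14392 - 479/5874 = 84538129/5874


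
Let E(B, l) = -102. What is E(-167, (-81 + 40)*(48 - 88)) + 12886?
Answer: 12784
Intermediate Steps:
E(-167, (-81 + 40)*(48 - 88)) + 12886 = -102 + 12886 = 12784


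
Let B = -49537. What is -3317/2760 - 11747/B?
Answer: -131892509/136722120 ≈ -0.96468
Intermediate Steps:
-3317/2760 - 11747/B = -3317/2760 - 11747/(-49537) = -3317*1/2760 - 11747*(-1/49537) = -3317/2760 + 11747/49537 = -131892509/136722120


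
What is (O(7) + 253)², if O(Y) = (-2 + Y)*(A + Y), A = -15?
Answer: 45369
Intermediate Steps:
O(Y) = (-15 + Y)*(-2 + Y) (O(Y) = (-2 + Y)*(-15 + Y) = (-15 + Y)*(-2 + Y))
(O(7) + 253)² = ((30 + 7² - 17*7) + 253)² = ((30 + 49 - 119) + 253)² = (-40 + 253)² = 213² = 45369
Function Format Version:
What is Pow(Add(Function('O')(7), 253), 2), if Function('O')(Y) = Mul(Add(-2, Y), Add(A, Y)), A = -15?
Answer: 45369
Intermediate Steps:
Function('O')(Y) = Mul(Add(-15, Y), Add(-2, Y)) (Function('O')(Y) = Mul(Add(-2, Y), Add(-15, Y)) = Mul(Add(-15, Y), Add(-2, Y)))
Pow(Add(Function('O')(7), 253), 2) = Pow(Add(Add(30, Pow(7, 2), Mul(-17, 7)), 253), 2) = Pow(Add(Add(30, 49, -119), 253), 2) = Pow(Add(-40, 253), 2) = Pow(213, 2) = 45369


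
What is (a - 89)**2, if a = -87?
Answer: 30976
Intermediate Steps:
(a - 89)**2 = (-87 - 89)**2 = (-176)**2 = 30976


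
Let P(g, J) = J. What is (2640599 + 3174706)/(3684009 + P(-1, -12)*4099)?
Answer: 646145/403869 ≈ 1.5999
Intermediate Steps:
(2640599 + 3174706)/(3684009 + P(-1, -12)*4099) = (2640599 + 3174706)/(3684009 - 12*4099) = 5815305/(3684009 - 49188) = 5815305/3634821 = 5815305*(1/3634821) = 646145/403869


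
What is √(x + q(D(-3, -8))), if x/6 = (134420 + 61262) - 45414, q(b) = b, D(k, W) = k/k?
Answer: √901609 ≈ 949.53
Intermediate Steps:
D(k, W) = 1
x = 901608 (x = 6*((134420 + 61262) - 45414) = 6*(195682 - 45414) = 6*150268 = 901608)
√(x + q(D(-3, -8))) = √(901608 + 1) = √901609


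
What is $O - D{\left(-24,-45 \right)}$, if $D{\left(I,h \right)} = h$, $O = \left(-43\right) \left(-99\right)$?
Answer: $4302$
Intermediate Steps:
$O = 4257$
$O - D{\left(-24,-45 \right)} = 4257 - -45 = 4257 + 45 = 4302$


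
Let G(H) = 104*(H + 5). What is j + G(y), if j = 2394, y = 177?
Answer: 21322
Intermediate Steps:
G(H) = 520 + 104*H (G(H) = 104*(5 + H) = 520 + 104*H)
j + G(y) = 2394 + (520 + 104*177) = 2394 + (520 + 18408) = 2394 + 18928 = 21322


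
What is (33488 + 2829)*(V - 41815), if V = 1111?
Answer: -1478247168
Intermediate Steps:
(33488 + 2829)*(V - 41815) = (33488 + 2829)*(1111 - 41815) = 36317*(-40704) = -1478247168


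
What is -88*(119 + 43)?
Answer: -14256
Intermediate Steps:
-88*(119 + 43) = -88*162 = -14256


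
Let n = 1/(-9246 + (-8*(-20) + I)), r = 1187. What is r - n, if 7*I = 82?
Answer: 75398247/63520 ≈ 1187.0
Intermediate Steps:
I = 82/7 (I = (⅐)*82 = 82/7 ≈ 11.714)
n = -7/63520 (n = 1/(-9246 + (-8*(-20) + 82/7)) = 1/(-9246 + (160 + 82/7)) = 1/(-9246 + 1202/7) = 1/(-63520/7) = -7/63520 ≈ -0.00011020)
r - n = 1187 - 1*(-7/63520) = 1187 + 7/63520 = 75398247/63520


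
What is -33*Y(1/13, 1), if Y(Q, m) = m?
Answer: -33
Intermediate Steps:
-33*Y(1/13, 1) = -33*1 = -33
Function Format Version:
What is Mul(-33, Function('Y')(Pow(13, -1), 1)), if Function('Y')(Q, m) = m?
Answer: -33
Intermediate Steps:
Mul(-33, Function('Y')(Pow(13, -1), 1)) = Mul(-33, 1) = -33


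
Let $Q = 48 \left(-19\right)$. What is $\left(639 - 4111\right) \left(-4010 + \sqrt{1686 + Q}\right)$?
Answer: $13922720 - 10416 \sqrt{86} \approx 1.3826 \cdot 10^{7}$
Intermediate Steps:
$Q = -912$
$\left(639 - 4111\right) \left(-4010 + \sqrt{1686 + Q}\right) = \left(639 - 4111\right) \left(-4010 + \sqrt{1686 - 912}\right) = - 3472 \left(-4010 + \sqrt{774}\right) = - 3472 \left(-4010 + 3 \sqrt{86}\right) = 13922720 - 10416 \sqrt{86}$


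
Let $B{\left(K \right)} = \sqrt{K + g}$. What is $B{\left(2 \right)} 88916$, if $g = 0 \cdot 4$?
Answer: $88916 \sqrt{2} \approx 1.2575 \cdot 10^{5}$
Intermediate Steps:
$g = 0$
$B{\left(K \right)} = \sqrt{K}$ ($B{\left(K \right)} = \sqrt{K + 0} = \sqrt{K}$)
$B{\left(2 \right)} 88916 = \sqrt{2} \cdot 88916 = 88916 \sqrt{2}$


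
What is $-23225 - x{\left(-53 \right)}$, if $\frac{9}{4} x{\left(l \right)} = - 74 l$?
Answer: $- \frac{224713}{9} \approx -24968.0$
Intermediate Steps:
$x{\left(l \right)} = - \frac{296 l}{9}$ ($x{\left(l \right)} = \frac{4 \left(- 74 l\right)}{9} = - \frac{296 l}{9}$)
$-23225 - x{\left(-53 \right)} = -23225 - \left(- \frac{296}{9}\right) \left(-53\right) = -23225 - \frac{15688}{9} = - \frac{224713}{9}$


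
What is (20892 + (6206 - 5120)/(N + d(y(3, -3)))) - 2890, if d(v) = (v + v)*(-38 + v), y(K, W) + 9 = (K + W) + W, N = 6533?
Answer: 139210552/7733 ≈ 18002.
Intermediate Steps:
y(K, W) = -9 + K + 2*W (y(K, W) = -9 + ((K + W) + W) = -9 + (K + 2*W) = -9 + K + 2*W)
d(v) = 2*v*(-38 + v) (d(v) = (2*v)*(-38 + v) = 2*v*(-38 + v))
(20892 + (6206 - 5120)/(N + d(y(3, -3)))) - 2890 = (20892 + (6206 - 5120)/(6533 + 2*(-9 + 3 + 2*(-3))*(-38 + (-9 + 3 + 2*(-3))))) - 2890 = (20892 + 1086/(6533 + 2*(-9 + 3 - 6)*(-38 + (-9 + 3 - 6)))) - 2890 = (20892 + 1086/(6533 + 2*(-12)*(-38 - 12))) - 2890 = (20892 + 1086/(6533 + 2*(-12)*(-50))) - 2890 = (20892 + 1086/(6533 + 1200)) - 2890 = (20892 + 1086/7733) - 2890 = 161558922/7733 - 2890 = 139210552/7733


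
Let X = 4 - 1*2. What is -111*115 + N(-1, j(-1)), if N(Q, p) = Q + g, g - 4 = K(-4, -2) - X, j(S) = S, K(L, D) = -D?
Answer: -12762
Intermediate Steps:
X = 2 (X = 4 - 2 = 2)
g = 4 (g = 4 + (-1*(-2) - 1*2) = 4 + (2 - 2) = 4 + 0 = 4)
N(Q, p) = 4 + Q (N(Q, p) = Q + 4 = 4 + Q)
-111*115 + N(-1, j(-1)) = -111*115 + (4 - 1) = -12765 + 3 = -12762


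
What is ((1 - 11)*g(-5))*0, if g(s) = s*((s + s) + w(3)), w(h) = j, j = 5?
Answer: 0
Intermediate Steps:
w(h) = 5
g(s) = s*(5 + 2*s) (g(s) = s*((s + s) + 5) = s*(2*s + 5) = s*(5 + 2*s))
((1 - 11)*g(-5))*0 = ((1 - 11)*(-5*(5 + 2*(-5))))*0 = -(-50)*(5 - 10)*0 = -(-50)*(-5)*0 = -10*25*0 = -250*0 = 0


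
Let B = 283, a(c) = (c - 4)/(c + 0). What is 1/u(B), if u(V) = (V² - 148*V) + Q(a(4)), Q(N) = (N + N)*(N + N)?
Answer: 1/38205 ≈ 2.6175e-5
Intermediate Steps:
a(c) = (-4 + c)/c
Q(N) = 4*N² (Q(N) = (2*N)*(2*N) = 4*N²)
u(V) = V² - 148*V (u(V) = (V² - 148*V) + 4*((-4 + 4)/4)² = (V² - 148*V) + 4*((¼)*0)² = (V² - 148*V) + 4*0² = (V² - 148*V) + 4*0 = (V² - 148*V) + 0 = V² - 148*V)
1/u(B) = 1/(283*(-148 + 283)) = 1/(283*135) = 1/38205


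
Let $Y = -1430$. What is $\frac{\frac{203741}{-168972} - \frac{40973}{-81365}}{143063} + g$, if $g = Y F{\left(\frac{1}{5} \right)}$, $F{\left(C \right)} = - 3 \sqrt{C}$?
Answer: $- \frac{9654096709}{1966888319167140} + 858 \sqrt{5} \approx 1918.5$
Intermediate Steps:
$g = 858 \sqrt{5}$ ($g = - 1430 \left(- 3 \sqrt{\frac{1}{5}}\right) = - 1430 \left(- \frac{3}{\sqrt{5}}\right) = - 1430 \left(- 3 \frac{\sqrt{5}}{5}\right) = - 1430 \left(- \frac{3 \sqrt{5}}{5}\right) = 858 \sqrt{5} \approx 1918.5$)
$\frac{\frac{203741}{-168972} - \frac{40973}{-81365}}{143063} + g = \frac{\frac{203741}{-168972} - \frac{40973}{-81365}}{143063} + 858 \sqrt{5} = \left(203741 \left(- \frac{1}{168972}\right) - - \frac{40973}{81365}\right) \frac{1}{143063} + 858 \sqrt{5} = \left(- \frac{203741}{168972} + \frac{40973}{81365}\right) \frac{1}{143063} + 858 \sqrt{5} = \left(- \frac{9654096709}{13748406780}\right) \frac{1}{143063} + 858 \sqrt{5} = - \frac{9654096709}{1966888319167140} + 858 \sqrt{5}$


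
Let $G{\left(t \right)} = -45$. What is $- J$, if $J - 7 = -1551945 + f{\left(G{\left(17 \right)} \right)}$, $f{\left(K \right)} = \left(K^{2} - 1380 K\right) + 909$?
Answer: $1486904$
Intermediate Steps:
$f{\left(K \right)} = 909 + K^{2} - 1380 K$
$J = -1486904$ ($J = 7 + \left(-1551945 + \left(909 + \left(-45\right)^{2} - -62100\right)\right) = 7 + \left(-1551945 + \left(909 + 2025 + 62100\right)\right) = 7 + \left(-1551945 + 65034\right) = 7 - 1486911 = -1486904$)
$- J = \left(-1\right) \left(-1486904\right) = 1486904$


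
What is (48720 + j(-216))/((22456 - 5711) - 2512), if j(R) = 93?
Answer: 48813/14233 ≈ 3.4296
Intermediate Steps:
(48720 + j(-216))/((22456 - 5711) - 2512) = (48720 + 93)/((22456 - 5711) - 2512) = 48813/(16745 - 2512) = 48813/14233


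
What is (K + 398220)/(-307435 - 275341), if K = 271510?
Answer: -334865/291388 ≈ -1.1492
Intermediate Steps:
(K + 398220)/(-307435 - 275341) = (271510 + 398220)/(-307435 - 275341) = 669730/(-582776) = 669730*(-1/582776) = -334865/291388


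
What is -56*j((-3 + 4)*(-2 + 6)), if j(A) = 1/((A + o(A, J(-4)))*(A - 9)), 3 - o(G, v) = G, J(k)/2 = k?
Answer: 56/15 ≈ 3.7333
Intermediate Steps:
J(k) = 2*k
o(G, v) = 3 - G
j(A) = 1/(-27 + 3*A) (j(A) = 1/((A + (3 - A))*(A - 9)) = 1/(3*(-9 + A)) = 1/(-27 + 3*A))
-56*j((-3 + 4)*(-2 + 6)) = -56/(3*(-9 + (-3 + 4)*(-2 + 6))) = -56/(3*(-9 + 1*4)) = -56/(3*(-9 + 4)) = -56/(3*(-5)) = -56*(-1)/(3*5) = -56*(-1/15) = 56/15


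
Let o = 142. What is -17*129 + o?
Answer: -2051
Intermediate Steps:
-17*129 + o = -17*129 + 142 = -2193 + 142 = -2051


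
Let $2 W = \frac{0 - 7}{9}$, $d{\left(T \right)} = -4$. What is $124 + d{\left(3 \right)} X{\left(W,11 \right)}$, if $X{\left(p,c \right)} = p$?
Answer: $\frac{1130}{9} \approx 125.56$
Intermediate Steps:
$W = - \frac{7}{18}$ ($W = \frac{\left(0 - 7\right) \frac{1}{9}}{2} = \frac{\left(-7\right) \frac{1}{9}}{2} = \frac{1}{2} \left(- \frac{7}{9}\right) = - \frac{7}{18} \approx -0.38889$)
$124 + d{\left(3 \right)} X{\left(W,11 \right)} = 124 - - \frac{14}{9} = 124 + \frac{14}{9} = \frac{1130}{9}$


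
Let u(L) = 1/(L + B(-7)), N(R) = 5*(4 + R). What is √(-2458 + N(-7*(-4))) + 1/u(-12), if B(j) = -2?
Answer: -14 + I*√2298 ≈ -14.0 + 47.937*I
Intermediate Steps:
N(R) = 20 + 5*R
u(L) = 1/(-2 + L) (u(L) = 1/(L - 2) = 1/(-2 + L))
√(-2458 + N(-7*(-4))) + 1/u(-12) = √(-2458 + (20 + 5*(-7*(-4)))) + 1/(1/(-2 - 12)) = √(-2458 + (20 + 5*28)) + 1/(1/(-14)) = √(-2458 + (20 + 140)) + 1/(-1/14) = √(-2458 + 160) - 14 = √(-2298) - 14 = I*√2298 - 14 = -14 + I*√2298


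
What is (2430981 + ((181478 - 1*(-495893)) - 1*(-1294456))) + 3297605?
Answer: 7700413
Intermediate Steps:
(2430981 + ((181478 - 1*(-495893)) - 1*(-1294456))) + 3297605 = (2430981 + ((181478 + 495893) + 1294456)) + 3297605 = (2430981 + (677371 + 1294456)) + 3297605 = (2430981 + 1971827) + 3297605 = 4402808 + 3297605 = 7700413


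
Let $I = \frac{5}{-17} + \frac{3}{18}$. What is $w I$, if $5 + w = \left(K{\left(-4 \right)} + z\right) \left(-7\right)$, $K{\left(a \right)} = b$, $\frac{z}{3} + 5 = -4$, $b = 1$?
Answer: $- \frac{767}{34} \approx -22.559$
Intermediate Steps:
$z = -27$ ($z = -15 + 3 \left(-4\right) = -15 - 12 = -27$)
$K{\left(a \right)} = 1$
$I = - \frac{13}{102}$ ($I = 5 \left(- \frac{1}{17}\right) + 3 \cdot \frac{1}{18} = - \frac{5}{17} + \frac{1}{6} = - \frac{13}{102} \approx -0.12745$)
$w = 177$ ($w = -5 + \left(1 - 27\right) \left(-7\right) = -5 - -182 = -5 + 182 = 177$)
$w I = 177 \left(- \frac{13}{102}\right) = - \frac{767}{34}$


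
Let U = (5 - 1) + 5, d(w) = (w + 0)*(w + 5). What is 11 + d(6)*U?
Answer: 605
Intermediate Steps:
d(w) = w*(5 + w)
U = 9 (U = 4 + 5 = 9)
11 + d(6)*U = 11 + (6*(5 + 6))*9 = 11 + (6*11)*9 = 11 + 66*9 = 11 + 594 = 605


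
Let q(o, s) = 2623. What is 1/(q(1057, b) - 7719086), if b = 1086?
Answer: -1/7716463 ≈ -1.2959e-7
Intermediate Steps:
1/(q(1057, b) - 7719086) = 1/(2623 - 7719086) = 1/(-7716463) = -1/7716463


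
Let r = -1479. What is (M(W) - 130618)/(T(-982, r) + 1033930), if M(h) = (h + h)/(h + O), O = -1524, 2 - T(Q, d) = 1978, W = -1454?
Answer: -97244374/768289753 ≈ -0.12657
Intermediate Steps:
T(Q, d) = -1976 (T(Q, d) = 2 - 1*1978 = 2 - 1978 = -1976)
M(h) = 2*h/(-1524 + h) (M(h) = (h + h)/(h - 1524) = (2*h)/(-1524 + h) = 2*h/(-1524 + h))
(M(W) - 130618)/(T(-982, r) + 1033930) = (2*(-1454)/(-1524 - 1454) - 130618)/(-1976 + 1033930) = (2*(-1454)/(-2978) - 130618)/1031954 = (2*(-1454)*(-1/2978) - 130618)*(1/1031954) = (1454/1489 - 130618)*(1/1031954) = -194488748/1489*1/1031954 = -97244374/768289753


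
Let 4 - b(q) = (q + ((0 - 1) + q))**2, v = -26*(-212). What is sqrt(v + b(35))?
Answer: sqrt(755) ≈ 27.477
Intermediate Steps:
v = 5512
b(q) = 4 - (-1 + 2*q)**2 (b(q) = 4 - (q + ((0 - 1) + q))**2 = 4 - (q + (-1 + q))**2 = 4 - (-1 + 2*q)**2)
sqrt(v + b(35)) = sqrt(5512 + (4 - (-1 + 2*35)**2)) = sqrt(5512 + (4 - (-1 + 70)**2)) = sqrt(5512 + (4 - 1*69**2)) = sqrt(5512 + (4 - 1*4761)) = sqrt(5512 + (4 - 4761)) = sqrt(5512 - 4757) = sqrt(755)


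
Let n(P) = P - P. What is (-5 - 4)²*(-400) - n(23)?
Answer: -32400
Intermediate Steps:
n(P) = 0
(-5 - 4)²*(-400) - n(23) = (-5 - 4)²*(-400) - 1*0 = (-9)²*(-400) + 0 = 81*(-400) + 0 = -32400 + 0 = -32400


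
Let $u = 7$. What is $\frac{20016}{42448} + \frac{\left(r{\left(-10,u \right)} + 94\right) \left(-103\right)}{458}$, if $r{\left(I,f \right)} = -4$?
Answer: $- \frac{12010176}{607537} \approx -19.769$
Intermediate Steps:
$\frac{20016}{42448} + \frac{\left(r{\left(-10,u \right)} + 94\right) \left(-103\right)}{458} = \frac{20016}{42448} + \frac{\left(-4 + 94\right) \left(-103\right)}{458} = 20016 \cdot \frac{1}{42448} + 90 \left(-103\right) \frac{1}{458} = \frac{1251}{2653} - \frac{4635}{229} = - \frac{12010176}{607537}$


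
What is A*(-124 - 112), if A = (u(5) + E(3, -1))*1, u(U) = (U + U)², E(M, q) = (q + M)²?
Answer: -24544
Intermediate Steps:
E(M, q) = (M + q)²
u(U) = 4*U² (u(U) = (2*U)² = 4*U²)
A = 104 (A = (4*5² + (3 - 1)²)*1 = (4*25 + 2²)*1 = (100 + 4)*1 = 104*1 = 104)
A*(-124 - 112) = 104*(-124 - 112) = 104*(-236) = -24544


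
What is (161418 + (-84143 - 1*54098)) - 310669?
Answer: -287492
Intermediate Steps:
(161418 + (-84143 - 1*54098)) - 310669 = (161418 + (-84143 - 54098)) - 310669 = (161418 - 138241) - 310669 = 23177 - 310669 = -287492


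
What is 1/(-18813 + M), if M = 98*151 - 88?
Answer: -1/4103 ≈ -0.00024372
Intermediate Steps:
M = 14710 (M = 14798 - 88 = 14710)
1/(-18813 + M) = 1/(-18813 + 14710) = 1/(-4103) = -1/4103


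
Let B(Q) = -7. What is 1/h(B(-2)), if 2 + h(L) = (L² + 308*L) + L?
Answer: -1/2116 ≈ -0.00047259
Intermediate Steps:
h(L) = -2 + L² + 309*L (h(L) = -2 + ((L² + 308*L) + L) = -2 + (L² + 309*L) = -2 + L² + 309*L)
1/h(B(-2)) = 1/(-2 + (-7)² + 309*(-7)) = 1/(-2 + 49 - 2163) = 1/(-2116) = -1/2116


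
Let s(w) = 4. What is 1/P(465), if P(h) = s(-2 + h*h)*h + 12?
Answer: 1/1872 ≈ 0.00053419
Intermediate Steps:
P(h) = 12 + 4*h (P(h) = 4*h + 12 = 12 + 4*h)
1/P(465) = 1/(12 + 4*465) = 1/(12 + 1860) = 1/1872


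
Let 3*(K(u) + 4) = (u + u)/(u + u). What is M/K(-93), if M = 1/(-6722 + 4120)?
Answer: 3/28622 ≈ 0.00010481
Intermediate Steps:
M = -1/2602 (M = 1/(-2602) = -1/2602 ≈ -0.00038432)
K(u) = -11/3 (K(u) = -4 + ((u + u)/(u + u))/3 = -4 + ((2*u)/((2*u)))/3 = -4 + ((2*u)*(1/(2*u)))/3 = -4 + (⅓)*1 = -4 + ⅓ = -11/3)
M/K(-93) = -1/(2602*(-11/3)) = -1/2602*(-3/11) = 3/28622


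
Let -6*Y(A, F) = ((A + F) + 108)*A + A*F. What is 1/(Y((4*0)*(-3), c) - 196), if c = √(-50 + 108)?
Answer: -1/196 ≈ -0.0051020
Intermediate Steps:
c = √58 ≈ 7.6158
Y(A, F) = -A*F/6 - A*(108 + A + F)/6 (Y(A, F) = -(((A + F) + 108)*A + A*F)/6 = -((108 + A + F)*A + A*F)/6 = -(A*(108 + A + F) + A*F)/6 = -(A*F + A*(108 + A + F))/6 = -A*F/6 - A*(108 + A + F)/6)
1/(Y((4*0)*(-3), c) - 196) = 1/(-(4*0)*(-3)*(108 + (4*0)*(-3) + 2*√58)/6 - 196) = 1/(-0*(-3)*(108 + 0*(-3) + 2*√58)/6 - 196) = 1/(-⅙*0*(108 + 0 + 2*√58) - 196) = 1/(-⅙*0*(108 + 2*√58) - 196) = 1/(0 - 196) = 1/(-196) = -1/196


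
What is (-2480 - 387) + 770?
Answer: -2097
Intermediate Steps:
(-2480 - 387) + 770 = -2867 + 770 = -2097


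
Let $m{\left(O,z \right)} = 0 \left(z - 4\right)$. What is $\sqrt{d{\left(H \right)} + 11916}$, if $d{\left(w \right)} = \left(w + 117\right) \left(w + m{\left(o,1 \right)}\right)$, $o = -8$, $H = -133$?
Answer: $2 \sqrt{3511} \approx 118.51$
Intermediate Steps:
$m{\left(O,z \right)} = 0$ ($m{\left(O,z \right)} = 0 \left(-4 + z\right) = 0$)
$d{\left(w \right)} = w \left(117 + w\right)$ ($d{\left(w \right)} = \left(w + 117\right) \left(w + 0\right) = \left(117 + w\right) w = w \left(117 + w\right)$)
$\sqrt{d{\left(H \right)} + 11916} = \sqrt{- 133 \left(117 - 133\right) + 11916} = \sqrt{\left(-133\right) \left(-16\right) + 11916} = \sqrt{2128 + 11916} = \sqrt{14044} = 2 \sqrt{3511}$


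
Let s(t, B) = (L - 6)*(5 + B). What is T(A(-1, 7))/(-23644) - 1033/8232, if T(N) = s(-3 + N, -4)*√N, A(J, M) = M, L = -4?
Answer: -1033/8232 + 5*√7/11822 ≈ -0.12437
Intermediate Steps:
s(t, B) = -50 - 10*B (s(t, B) = (-4 - 6)*(5 + B) = -10*(5 + B) = -50 - 10*B)
T(N) = -10*√N (T(N) = (-50 - 10*(-4))*√N = (-50 + 40)*√N = -10*√N)
T(A(-1, 7))/(-23644) - 1033/8232 = -10*√7/(-23644) - 1033/8232 = -10*√7*(-1/23644) - 1033*1/8232 = 5*√7/11822 - 1033/8232 = -1033/8232 + 5*√7/11822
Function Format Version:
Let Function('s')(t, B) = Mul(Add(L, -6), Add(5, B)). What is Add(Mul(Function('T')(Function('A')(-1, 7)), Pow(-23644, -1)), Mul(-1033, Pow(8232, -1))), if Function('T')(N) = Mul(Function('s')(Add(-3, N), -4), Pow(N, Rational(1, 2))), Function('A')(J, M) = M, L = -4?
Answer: Add(Rational(-1033, 8232), Mul(Rational(5, 11822), Pow(7, Rational(1, 2)))) ≈ -0.12437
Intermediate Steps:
Function('s')(t, B) = Add(-50, Mul(-10, B)) (Function('s')(t, B) = Mul(Add(-4, -6), Add(5, B)) = Mul(-10, Add(5, B)) = Add(-50, Mul(-10, B)))
Function('T')(N) = Mul(-10, Pow(N, Rational(1, 2))) (Function('T')(N) = Mul(Add(-50, Mul(-10, -4)), Pow(N, Rational(1, 2))) = Mul(Add(-50, 40), Pow(N, Rational(1, 2))) = Mul(-10, Pow(N, Rational(1, 2))))
Add(Mul(Function('T')(Function('A')(-1, 7)), Pow(-23644, -1)), Mul(-1033, Pow(8232, -1))) = Add(Mul(Mul(-10, Pow(7, Rational(1, 2))), Pow(-23644, -1)), Mul(-1033, Pow(8232, -1))) = Add(Mul(Mul(-10, Pow(7, Rational(1, 2))), Rational(-1, 23644)), Mul(-1033, Rational(1, 8232))) = Add(Mul(Rational(5, 11822), Pow(7, Rational(1, 2))), Rational(-1033, 8232)) = Add(Rational(-1033, 8232), Mul(Rational(5, 11822), Pow(7, Rational(1, 2))))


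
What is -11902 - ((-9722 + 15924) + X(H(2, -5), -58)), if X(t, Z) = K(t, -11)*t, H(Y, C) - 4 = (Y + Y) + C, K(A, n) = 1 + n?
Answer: -18074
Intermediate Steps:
H(Y, C) = 4 + C + 2*Y (H(Y, C) = 4 + ((Y + Y) + C) = 4 + (2*Y + C) = 4 + (C + 2*Y) = 4 + C + 2*Y)
X(t, Z) = -10*t (X(t, Z) = (1 - 11)*t = -10*t)
-11902 - ((-9722 + 15924) + X(H(2, -5), -58)) = -11902 - ((-9722 + 15924) - 10*(4 - 5 + 2*2)) = -11902 - (6202 - 10*(4 - 5 + 4)) = -11902 - (6202 - 10*3) = -11902 - (6202 - 30) = -11902 - 1*6172 = -11902 - 6172 = -18074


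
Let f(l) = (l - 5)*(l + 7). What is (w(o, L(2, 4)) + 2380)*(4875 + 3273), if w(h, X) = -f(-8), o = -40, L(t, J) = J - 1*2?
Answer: 19286316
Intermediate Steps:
f(l) = (-5 + l)*(7 + l)
L(t, J) = -2 + J (L(t, J) = J - 2 = -2 + J)
w(h, X) = -13 (w(h, X) = -(-35 + (-8)² + 2*(-8)) = -(-35 + 64 - 16) = -1*13 = -13)
(w(o, L(2, 4)) + 2380)*(4875 + 3273) = (-13 + 2380)*(4875 + 3273) = 2367*8148 = 19286316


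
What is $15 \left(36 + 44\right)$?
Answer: $1200$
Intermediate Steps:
$15 \left(36 + 44\right) = 15 \cdot 80 = 1200$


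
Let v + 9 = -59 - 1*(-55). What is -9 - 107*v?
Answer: 1382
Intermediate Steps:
v = -13 (v = -9 + (-59 - 1*(-55)) = -9 + (-59 + 55) = -9 - 4 = -13)
-9 - 107*v = -9 - 107*(-13) = -9 + 1391 = 1382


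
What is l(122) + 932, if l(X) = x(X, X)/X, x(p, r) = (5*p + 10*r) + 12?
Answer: 57773/61 ≈ 947.10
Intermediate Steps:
x(p, r) = 12 + 5*p + 10*r
l(X) = (12 + 15*X)/X (l(X) = (12 + 5*X + 10*X)/X = (12 + 15*X)/X)
l(122) + 932 = (15 + 12/122) + 932 = (15 + 12*(1/122)) + 932 = (15 + 6/61) + 932 = 921/61 + 932 = 57773/61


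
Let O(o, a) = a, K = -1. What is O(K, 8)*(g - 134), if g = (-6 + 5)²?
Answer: -1064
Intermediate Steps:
g = 1 (g = (-1)² = 1)
O(K, 8)*(g - 134) = 8*(1 - 134) = 8*(-133) = -1064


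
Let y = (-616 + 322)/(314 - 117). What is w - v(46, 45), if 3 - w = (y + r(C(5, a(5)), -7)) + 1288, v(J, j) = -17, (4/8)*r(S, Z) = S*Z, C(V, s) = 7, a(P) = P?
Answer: -230196/197 ≈ -1168.5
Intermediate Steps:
r(S, Z) = 2*S*Z (r(S, Z) = 2*(S*Z) = 2*S*Z)
y = -294/197 ≈ -1.4924
w = -233545/197 (w = 3 - ((-294/197 + 2*7*(-7)) + 1288) = 3 - ((-294/197 - 98) + 1288) = 3 - (-19600/197 + 1288) = 3 - 1*234136/197 = 3 - 234136/197 = -233545/197 ≈ -1185.5)
w - v(46, 45) = -233545/197 - 1*(-17) = -233545/197 + 17 = -230196/197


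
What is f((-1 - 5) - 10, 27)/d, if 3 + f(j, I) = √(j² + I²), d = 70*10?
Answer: -3/700 + √985/700 ≈ 0.040550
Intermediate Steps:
d = 700
f(j, I) = -3 + √(I² + j²) (f(j, I) = -3 + √(j² + I²) = -3 + √(I² + j²))
f((-1 - 5) - 10, 27)/d = (-3 + √(27² + ((-1 - 5) - 10)²))/700 = (-3 + √(729 + (-6 - 10)²))*(1/700) = (-3 + √(729 + (-16)²))*(1/700) = (-3 + √(729 + 256))*(1/700) = (-3 + √985)*(1/700) = -3/700 + √985/700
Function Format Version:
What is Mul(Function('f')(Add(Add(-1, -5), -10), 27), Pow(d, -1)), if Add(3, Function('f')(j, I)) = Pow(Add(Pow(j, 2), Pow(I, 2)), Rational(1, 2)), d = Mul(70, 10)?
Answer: Add(Rational(-3, 700), Mul(Rational(1, 700), Pow(985, Rational(1, 2)))) ≈ 0.040550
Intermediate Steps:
d = 700
Function('f')(j, I) = Add(-3, Pow(Add(Pow(I, 2), Pow(j, 2)), Rational(1, 2))) (Function('f')(j, I) = Add(-3, Pow(Add(Pow(j, 2), Pow(I, 2)), Rational(1, 2))) = Add(-3, Pow(Add(Pow(I, 2), Pow(j, 2)), Rational(1, 2))))
Mul(Function('f')(Add(Add(-1, -5), -10), 27), Pow(d, -1)) = Mul(Add(-3, Pow(Add(Pow(27, 2), Pow(Add(Add(-1, -5), -10), 2)), Rational(1, 2))), Pow(700, -1)) = Mul(Add(-3, Pow(Add(729, Pow(Add(-6, -10), 2)), Rational(1, 2))), Rational(1, 700)) = Mul(Add(-3, Pow(Add(729, Pow(-16, 2)), Rational(1, 2))), Rational(1, 700)) = Mul(Add(-3, Pow(Add(729, 256), Rational(1, 2))), Rational(1, 700)) = Mul(Add(-3, Pow(985, Rational(1, 2))), Rational(1, 700)) = Add(Rational(-3, 700), Mul(Rational(1, 700), Pow(985, Rational(1, 2))))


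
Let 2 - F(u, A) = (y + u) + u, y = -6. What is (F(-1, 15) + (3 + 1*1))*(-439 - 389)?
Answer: -11592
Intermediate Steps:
F(u, A) = 8 - 2*u (F(u, A) = 2 - ((-6 + u) + u) = 2 - (-6 + 2*u) = 2 + (6 - 2*u) = 8 - 2*u)
(F(-1, 15) + (3 + 1*1))*(-439 - 389) = ((8 - 2*(-1)) + (3 + 1*1))*(-439 - 389) = ((8 + 2) + (3 + 1))*(-828) = (10 + 4)*(-828) = 14*(-828) = -11592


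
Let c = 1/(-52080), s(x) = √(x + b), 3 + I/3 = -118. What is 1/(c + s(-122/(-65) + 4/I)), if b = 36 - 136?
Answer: -81921840/418688083915813 - 1989039360*I*√451517430/418688083915813 ≈ -1.9566e-7 - 0.10095*I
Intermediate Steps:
b = -100
I = -363 (I = -9 + 3*(-118) = -9 - 354 = -363)
s(x) = √(-100 + x) (s(x) = √(x - 100) = √(-100 + x))
c = -1/52080 ≈ -1.9201e-5
1/(c + s(-122/(-65) + 4/I)) = 1/(-1/52080 + √(-100 + (-122/(-65) + 4/(-363)))) = 1/(-1/52080 + √(-100 + (-122*(-1/65) + 4*(-1/363)))) = 1/(-1/52080 + √(-100 + (122/65 - 4/363))) = 1/(-1/52080 + √(-100 + 44026/23595)) = 1/(-1/52080 + √(-2315474/23595)) = 1/(-1/52080 + I*√451517430/2145)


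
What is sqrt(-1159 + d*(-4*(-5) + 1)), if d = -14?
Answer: I*sqrt(1453) ≈ 38.118*I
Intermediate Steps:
sqrt(-1159 + d*(-4*(-5) + 1)) = sqrt(-1159 - 14*(-4*(-5) + 1)) = sqrt(-1159 - 14*(20 + 1)) = sqrt(-1159 - 14*21) = sqrt(-1159 - 294) = sqrt(-1453) = I*sqrt(1453)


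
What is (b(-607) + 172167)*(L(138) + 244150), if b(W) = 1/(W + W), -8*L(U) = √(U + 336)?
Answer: 25514985719275/607 - 209010737*√474/9712 ≈ 4.2034e+10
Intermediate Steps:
L(U) = -√(336 + U)/8 (L(U) = -√(U + 336)/8 = -√(336 + U)/8)
b(W) = 1/(2*W)
(b(-607) + 172167)*(L(138) + 244150) = ((½)/(-607) + 172167)*(-√(336 + 138)/8 + 244150) = ((½)*(-1/607) + 172167)*(-√474/8 + 244150) = (-1/1214 + 172167)*(244150 - √474/8) = 209010737*(244150 - √474/8)/1214 = 25514985719275/607 - 209010737*√474/9712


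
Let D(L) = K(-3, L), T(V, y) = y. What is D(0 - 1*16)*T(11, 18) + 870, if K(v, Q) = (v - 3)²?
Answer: 1518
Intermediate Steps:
K(v, Q) = (-3 + v)²
D(L) = 36 (D(L) = (-3 - 3)² = (-6)² = 36)
D(0 - 1*16)*T(11, 18) + 870 = 36*18 + 870 = 648 + 870 = 1518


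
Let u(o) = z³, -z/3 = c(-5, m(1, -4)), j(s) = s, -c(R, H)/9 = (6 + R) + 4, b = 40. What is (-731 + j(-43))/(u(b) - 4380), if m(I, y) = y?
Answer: -258/818665 ≈ -0.00031515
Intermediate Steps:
c(R, H) = -90 - 9*R (c(R, H) = -9*((6 + R) + 4) = -9*(10 + R) = -90 - 9*R)
z = 135 (z = -3*(-90 - 9*(-5)) = -3*(-90 + 45) = -3*(-45) = 135)
u(o) = 2460375 (u(o) = 135³ = 2460375)
(-731 + j(-43))/(u(b) - 4380) = (-731 - 43)/(2460375 - 4380) = -774/2455995 = -774*1/2455995 = -258/818665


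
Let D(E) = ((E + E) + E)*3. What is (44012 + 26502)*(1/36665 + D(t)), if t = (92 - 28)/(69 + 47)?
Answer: 372299041546/1063285 ≈ 3.5014e+5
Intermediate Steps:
t = 16/29 (t = 64/116 = 64*(1/116) = 16/29 ≈ 0.55172)
D(E) = 9*E (D(E) = (2*E + E)*3 = (3*E)*3 = 9*E)
(44012 + 26502)*(1/36665 + D(t)) = (44012 + 26502)*(1/36665 + 9*(16/29)) = 70514*(1/36665 + 144/29) = 70514*(5279789/1063285) = 372299041546/1063285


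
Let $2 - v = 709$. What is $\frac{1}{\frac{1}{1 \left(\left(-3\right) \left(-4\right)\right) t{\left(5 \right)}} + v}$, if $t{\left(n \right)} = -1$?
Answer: $- \frac{12}{8485} \approx -0.0014143$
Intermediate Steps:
$v = -707$ ($v = 2 - 709 = -707$)
$\frac{1}{\frac{1}{1 \left(\left(-3\right) \left(-4\right)\right) t{\left(5 \right)}} + v} = \frac{1}{\frac{1}{1 \left(\left(-3\right) \left(-4\right)\right) \left(-1\right)} - 707} = \frac{1}{\frac{1}{1 \cdot 12 \left(-1\right)} - 707} = \frac{1}{\frac{1}{12 \left(-1\right)} - 707} = \frac{1}{\frac{1}{-12} - 707} = \frac{1}{- \frac{1}{12} - 707} = \frac{1}{- \frac{8485}{12}} = - \frac{12}{8485}$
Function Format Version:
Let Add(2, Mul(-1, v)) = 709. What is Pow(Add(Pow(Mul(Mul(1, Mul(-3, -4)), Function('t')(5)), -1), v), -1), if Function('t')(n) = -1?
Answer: Rational(-12, 8485) ≈ -0.0014143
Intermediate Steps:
v = -707 (v = Add(2, Mul(-1, 709)) = Add(2, -709) = -707)
Pow(Add(Pow(Mul(Mul(1, Mul(-3, -4)), Function('t')(5)), -1), v), -1) = Pow(Add(Pow(Mul(Mul(1, Mul(-3, -4)), -1), -1), -707), -1) = Pow(Add(Pow(Mul(Mul(1, 12), -1), -1), -707), -1) = Pow(Add(Pow(Mul(12, -1), -1), -707), -1) = Pow(Add(Pow(-12, -1), -707), -1) = Pow(Add(Rational(-1, 12), -707), -1) = Pow(Rational(-8485, 12), -1) = Rational(-12, 8485)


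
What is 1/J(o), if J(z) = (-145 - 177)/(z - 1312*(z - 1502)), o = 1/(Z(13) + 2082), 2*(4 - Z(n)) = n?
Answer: -4097911297/669599 ≈ -6119.9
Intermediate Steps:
Z(n) = 4 - n/2
o = 2/4159 (o = 1/((4 - 1/2*13) + 2082) = 1/((4 - 13/2) + 2082) = 1/(-5/2 + 2082) = 1/(4159/2) = 2/4159 ≈ 0.00048088)
J(z) = -322/(1970624 - 1311*z) (J(z) = -322/(z - 1312*(-1502 + z)) = -322/(z + (1970624 - 1312*z)) = -322/(1970624 - 1311*z))
1/J(o) = 1/(322/(-1970624 + 1311*(2/4159))) = 1/(322/(-1970624 + 2622/4159)) = 1/(322/(-8195822594/4159)) = 1/(322*(-4159/8195822594)) = 1/(-669599/4097911297) = -4097911297/669599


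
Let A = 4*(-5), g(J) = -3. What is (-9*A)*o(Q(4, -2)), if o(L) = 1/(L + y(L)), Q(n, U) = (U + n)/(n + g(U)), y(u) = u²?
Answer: 30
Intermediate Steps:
A = -20
Q(n, U) = (U + n)/(-3 + n) (Q(n, U) = (U + n)/(n - 3) = (U + n)/(-3 + n))
o(L) = 1/(L + L²)
(-9*A)*o(Q(4, -2)) = (-9*(-20))*(1/((((-2 + 4)/(-3 + 4)))*(1 + (-2 + 4)/(-3 + 4)))) = 180*(1/(((2/1))*(1 + 2/1))) = 180*(1/(((1*2))*(1 + 1*2))) = 180*(1/(2*(1 + 2))) = 180*((½)/3) = 180*((½)*(⅓)) = 180*(⅙) = 30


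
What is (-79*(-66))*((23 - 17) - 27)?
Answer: -109494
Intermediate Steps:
(-79*(-66))*((23 - 17) - 27) = 5214*(6 - 27) = 5214*(-21) = -109494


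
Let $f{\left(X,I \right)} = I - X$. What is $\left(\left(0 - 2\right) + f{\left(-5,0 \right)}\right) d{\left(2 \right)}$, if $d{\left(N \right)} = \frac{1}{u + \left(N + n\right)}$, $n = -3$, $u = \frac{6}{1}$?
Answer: $\frac{3}{5} \approx 0.6$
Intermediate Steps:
$u = 6$ ($u = 6 \cdot 1 = 6$)
$d{\left(N \right)} = \frac{1}{3 + N}$ ($d{\left(N \right)} = \frac{1}{6 + \left(N - 3\right)} = \frac{1}{6 + \left(-3 + N\right)} = \frac{1}{3 + N}$)
$\left(\left(0 - 2\right) + f{\left(-5,0 \right)}\right) d{\left(2 \right)} = \frac{\left(0 - 2\right) + \left(0 - -5\right)}{3 + 2} = \frac{\left(0 - 2\right) + \left(0 + 5\right)}{5} = \left(-2 + 5\right) \frac{1}{5} = 3 \cdot \frac{1}{5} = \frac{3}{5}$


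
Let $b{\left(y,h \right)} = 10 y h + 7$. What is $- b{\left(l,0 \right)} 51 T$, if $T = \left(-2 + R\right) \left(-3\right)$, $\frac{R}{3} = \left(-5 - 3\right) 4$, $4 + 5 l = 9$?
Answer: $-104958$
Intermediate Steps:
$l = 1$ ($l = - \frac{4}{5} + \frac{1}{5} \cdot 9 = - \frac{4}{5} + \frac{9}{5} = 1$)
$b{\left(y,h \right)} = 7 + 10 h y$ ($b{\left(y,h \right)} = 10 h y + 7 = 7 + 10 h y$)
$R = -96$ ($R = 3 \left(-5 - 3\right) 4 = 3 \left(\left(-8\right) 4\right) = 3 \left(-32\right) = -96$)
$T = 294$ ($T = \left(-2 - 96\right) \left(-3\right) = \left(-98\right) \left(-3\right) = 294$)
$- b{\left(l,0 \right)} 51 T = - \left(7 + 10 \cdot 0 \cdot 1\right) 51 \cdot 294 = - \left(7 + 0\right) 51 \cdot 294 = - 7 \cdot 51 \cdot 294 = - 357 \cdot 294 = \left(-1\right) 104958 = -104958$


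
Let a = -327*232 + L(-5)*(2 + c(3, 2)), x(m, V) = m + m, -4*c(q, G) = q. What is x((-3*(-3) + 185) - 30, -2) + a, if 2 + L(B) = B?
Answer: -302179/4 ≈ -75545.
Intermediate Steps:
L(B) = -2 + B
c(q, G) = -q/4
x(m, V) = 2*m
a = -303491/4 (a = -327*232 + (-2 - 5)*(2 - ¼*3) = -75864 - 7*(2 - ¾) = -75864 - 7*5/4 = -75864 - 35/4 = -303491/4 ≈ -75873.)
x((-3*(-3) + 185) - 30, -2) + a = 2*((-3*(-3) + 185) - 30) - 303491/4 = 2*((9 + 185) - 30) - 303491/4 = 2*(194 - 30) - 303491/4 = 2*164 - 303491/4 = 328 - 303491/4 = -302179/4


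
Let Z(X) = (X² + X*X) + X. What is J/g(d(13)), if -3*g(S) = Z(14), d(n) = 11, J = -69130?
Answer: 103695/203 ≈ 510.81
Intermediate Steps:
Z(X) = X + 2*X² (Z(X) = (X² + X²) + X = 2*X² + X = X + 2*X²)
g(S) = -406/3 (g(S) = -14*(1 + 2*14)/3 = -14*(1 + 28)/3 = -14*29/3 = -⅓*406 = -406/3)
J/g(d(13)) = -69130/(-406/3) = -69130*(-3/406) = 103695/203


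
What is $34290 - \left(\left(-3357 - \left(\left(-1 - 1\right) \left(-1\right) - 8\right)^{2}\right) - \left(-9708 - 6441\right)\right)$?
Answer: $21534$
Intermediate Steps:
$34290 - \left(\left(-3357 - \left(\left(-1 - 1\right) \left(-1\right) - 8\right)^{2}\right) - \left(-9708 - 6441\right)\right) = 34290 - \left(\left(-3357 - \left(\left(-2\right) \left(-1\right) - 8\right)^{2}\right) - \left(-9708 - 6441\right)\right) = 34290 - \left(\left(-3357 - \left(2 - 8\right)^{2}\right) - -16149\right) = 34290 - \left(\left(-3357 - \left(-6\right)^{2}\right) + 16149\right) = 34290 - \left(\left(-3357 - 36\right) + 16149\right) = 34290 - \left(-3393 + 16149\right) = 34290 - 12756 = 21534$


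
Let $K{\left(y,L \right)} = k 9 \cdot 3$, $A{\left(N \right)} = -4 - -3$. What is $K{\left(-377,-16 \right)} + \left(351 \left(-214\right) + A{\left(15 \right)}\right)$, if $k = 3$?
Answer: $-75034$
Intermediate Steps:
$A{\left(N \right)} = -1$ ($A{\left(N \right)} = -4 + 3 = -1$)
$K{\left(y,L \right)} = 81$ ($K{\left(y,L \right)} = 3 \cdot 9 \cdot 3 = 27 \cdot 3 = 81$)
$K{\left(-377,-16 \right)} + \left(351 \left(-214\right) + A{\left(15 \right)}\right) = 81 + \left(351 \left(-214\right) - 1\right) = 81 - 75115 = -75034$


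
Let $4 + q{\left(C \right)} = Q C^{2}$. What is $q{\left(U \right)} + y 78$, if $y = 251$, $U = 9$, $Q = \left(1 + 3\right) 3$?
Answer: $20546$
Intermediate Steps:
$Q = 12$ ($Q = 4 \cdot 3 = 12$)
$q{\left(C \right)} = -4 + 12 C^{2}$
$q{\left(U \right)} + y 78 = \left(-4 + 12 \cdot 9^{2}\right) + 251 \cdot 78 = \left(-4 + 12 \cdot 81\right) + 19578 = \left(-4 + 972\right) + 19578 = 968 + 19578 = 20546$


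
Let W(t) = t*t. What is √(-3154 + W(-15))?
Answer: I*√2929 ≈ 54.12*I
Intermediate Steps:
W(t) = t²
√(-3154 + W(-15)) = √(-3154 + (-15)²) = √(-3154 + 225) = √(-2929) = I*√2929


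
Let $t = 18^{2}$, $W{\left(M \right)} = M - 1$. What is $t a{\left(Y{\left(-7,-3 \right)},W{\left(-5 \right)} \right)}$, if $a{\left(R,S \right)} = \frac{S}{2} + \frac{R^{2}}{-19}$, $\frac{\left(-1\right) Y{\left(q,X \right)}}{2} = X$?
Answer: $- \frac{30132}{19} \approx -1585.9$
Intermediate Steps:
$Y{\left(q,X \right)} = - 2 X$
$W{\left(M \right)} = -1 + M$
$a{\left(R,S \right)} = \frac{S}{2} - \frac{R^{2}}{19}$ ($a{\left(R,S \right)} = S \frac{1}{2} + R^{2} \left(- \frac{1}{19}\right) = \frac{S}{2} - \frac{R^{2}}{19}$)
$t = 324$
$t a{\left(Y{\left(-7,-3 \right)},W{\left(-5 \right)} \right)} = 324 \left(\frac{-1 - 5}{2} - \frac{\left(\left(-2\right) \left(-3\right)\right)^{2}}{19}\right) = 324 \left(\frac{1}{2} \left(-6\right) - \frac{6^{2}}{19}\right) = 324 \left(-3 - \frac{36}{19}\right) = 324 \left(- \frac{93}{19}\right) = - \frac{30132}{19}$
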